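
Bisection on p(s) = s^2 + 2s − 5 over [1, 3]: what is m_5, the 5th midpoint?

1.4375

m = 2, p(m) = 3 (+); new bracket [1, 2]
m = 1.5, p(m) = 0.25 (+); new bracket [1, 1.5]
m = 1.25, p(m) = -0.9375 (−); new bracket [1.25, 1.5]
m = 1.375, p(m) = -0.3594 (−); new bracket [1.375, 1.5]
m = 1.4375, p(m) = -0.0586 (−); new bracket [1.4375, 1.5]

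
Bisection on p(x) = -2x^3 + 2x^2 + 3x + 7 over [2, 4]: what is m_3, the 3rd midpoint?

2.25

x = 3 gives p = -20, negative; keep [2, 3]
x = 2.5 gives p = -4.25, negative; keep [2, 2.5]
x = 2.25 gives p = 1.09375, positive; keep [2.25, 2.5]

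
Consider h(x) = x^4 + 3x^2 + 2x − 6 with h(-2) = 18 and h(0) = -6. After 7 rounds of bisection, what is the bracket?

midpoint -1: h = -4 < 0 → [-2, -1]
midpoint -1.5: h = 2.8125 > 0 → [-1.5, -1]
midpoint -1.25: h = -1.371094 < 0 → [-1.5, -1.25]
midpoint -1.375: h = 0.4963 > 0 → [-1.375, -1.25]
midpoint -1.3125: h = -0.4895 < 0 → [-1.375, -1.3125]
midpoint -1.34375: h = -0.0101 < 0 → [-1.375, -1.34375]
midpoint -1.359375: h = 0.2397 > 0 → [-1.359375, -1.34375]

[-1.359375, -1.34375]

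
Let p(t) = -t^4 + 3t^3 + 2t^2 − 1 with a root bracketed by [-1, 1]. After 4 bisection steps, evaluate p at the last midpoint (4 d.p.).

0.3611

m = 0, p(m) = -1 (−); new bracket [0, 1]
m = 0.5, p(m) = -0.1875 (−); new bracket [0.5, 1]
m = 0.75, p(m) = 1.074219 (+); new bracket [0.5, 0.75]
m = 0.625, p(m) = 0.3611 (+); new bracket [0.5, 0.625]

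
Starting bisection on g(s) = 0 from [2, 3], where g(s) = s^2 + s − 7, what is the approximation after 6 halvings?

2.203125

s = 2.5 gives g = 1.75, positive; keep [2, 2.5]
s = 2.25 gives g = 0.3125, positive; keep [2, 2.25]
s = 2.125 gives g = -0.359375, negative; keep [2.125, 2.25]
s = 2.1875 gives g = -0.0273, negative; keep [2.1875, 2.25]
s = 2.21875 gives g = 0.1416, positive; keep [2.1875, 2.21875]
s = 2.203125 gives g = 0.0569, positive; keep [2.1875, 2.203125]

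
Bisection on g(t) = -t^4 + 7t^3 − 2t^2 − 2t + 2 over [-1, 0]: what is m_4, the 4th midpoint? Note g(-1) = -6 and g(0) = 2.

midpoint -0.5: g = 1.5625 > 0 → [-1, -0.5]
midpoint -0.75: g = -0.894531 < 0 → [-0.75, -0.5]
midpoint -0.625: g = 0.607178 > 0 → [-0.75, -0.625]
midpoint -0.6875: g = -0.0684 < 0 → [-0.6875, -0.625]

-0.6875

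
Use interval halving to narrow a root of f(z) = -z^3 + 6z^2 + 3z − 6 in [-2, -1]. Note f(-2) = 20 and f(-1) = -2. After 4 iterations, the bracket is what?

[-1.1875, -1.125]

m = -1.5, f(m) = 6.375 (+); new bracket [-1.5, -1]
m = -1.25, f(m) = 1.578125 (+); new bracket [-1.25, -1]
m = -1.125, f(m) = -0.357422 (−); new bracket [-1.25, -1.125]
m = -1.1875, f(m) = 0.573 (+); new bracket [-1.1875, -1.125]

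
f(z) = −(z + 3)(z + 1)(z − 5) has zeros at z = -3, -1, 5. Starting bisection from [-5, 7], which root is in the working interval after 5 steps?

f(1) = 32 > 0, so the root lies in [1, 7]
f(4) = 35 > 0, so the root lies in [4, 7]
f(5.5) = -27.625 < 0, so the root lies in [4, 5.5]
f(4.75) = 11.1406 > 0, so the root lies in [4.75, 5.5]
f(5.125) = -6.2207 < 0, so the root lies in [4.75, 5.125]

5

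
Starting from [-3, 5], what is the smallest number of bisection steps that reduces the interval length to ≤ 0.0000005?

Width after n steps is 8/2^n. Need 2^n ≥ 8/0.0000005 = 16000000.
2^23 = 8388608 < 16000000 ≤ 2^24 = 16777216, so n = 24.

24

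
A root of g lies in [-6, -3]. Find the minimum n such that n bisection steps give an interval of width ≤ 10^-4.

15

Width after n steps is 3/2^n. Need 2^n ≥ 3/10^-4 = 30000.
2^14 = 16384 < 30000 ≤ 2^15 = 32768, so n = 15.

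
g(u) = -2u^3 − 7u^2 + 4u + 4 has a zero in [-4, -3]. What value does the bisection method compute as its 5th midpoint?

g(-3.5) = -10 < 0, so the root lies in [-4, -3.5]
g(-3.75) = -3.96875 < 0, so the root lies in [-4, -3.75]
g(-3.875) = -0.238281 < 0, so the root lies in [-4, -3.875]
g(-3.9375) = 1.8159 > 0, so the root lies in [-3.9375, -3.875]
g(-3.90625) = 0.7728 > 0, so the root lies in [-3.90625, -3.875]

-3.90625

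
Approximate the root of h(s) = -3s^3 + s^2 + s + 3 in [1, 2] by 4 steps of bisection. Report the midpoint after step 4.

1.1875

m = 1.5, h(m) = -3.375 (−); new bracket [1, 1.5]
m = 1.25, h(m) = -0.046875 (−); new bracket [1, 1.25]
m = 1.125, h(m) = 1.119141 (+); new bracket [1.125, 1.25]
m = 1.1875, h(m) = 0.574 (+); new bracket [1.1875, 1.25]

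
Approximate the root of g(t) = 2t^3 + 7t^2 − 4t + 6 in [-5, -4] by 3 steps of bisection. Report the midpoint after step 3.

-4.125

midpoint -4.5: g = -16.5 < 0 → [-4.5, -4]
midpoint -4.25: g = -4.09375 < 0 → [-4.25, -4]
midpoint -4.125: g = 1.230469 > 0 → [-4.25, -4.125]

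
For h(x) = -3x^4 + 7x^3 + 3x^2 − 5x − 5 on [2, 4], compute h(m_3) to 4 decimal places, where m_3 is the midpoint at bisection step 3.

1.7852

x = 3 gives h = -47, negative; keep [2, 3]
x = 2.5 gives h = -6.5625, negative; keep [2, 2.5]
x = 2.25 gives h = 1.785156, positive; keep [2.25, 2.5]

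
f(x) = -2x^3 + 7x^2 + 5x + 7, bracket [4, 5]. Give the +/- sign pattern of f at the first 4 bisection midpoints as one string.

-+--

midpoint 4.5: f = -11 < 0 → [4, 4.5]
midpoint 4.25: f = 1.15625 > 0 → [4.25, 4.5]
midpoint 4.375: f = -4.621094 < 0 → [4.25, 4.375]
midpoint 4.3125: f = -1.6587 < 0 → [4.25, 4.3125]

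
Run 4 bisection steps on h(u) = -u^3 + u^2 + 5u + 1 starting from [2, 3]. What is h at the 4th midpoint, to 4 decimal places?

0.7253

h(2.5) = 4.125 > 0, so the root lies in [2.5, 3]
h(2.75) = 1.515625 > 0, so the root lies in [2.75, 3]
h(2.875) = -0.123047 < 0, so the root lies in [2.75, 2.875]
h(2.8125) = 0.7253 > 0, so the root lies in [2.8125, 2.875]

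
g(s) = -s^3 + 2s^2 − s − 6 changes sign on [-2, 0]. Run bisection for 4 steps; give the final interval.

g(-1) = -2 < 0, so the root lies in [-2, -1]
g(-1.5) = 3.375 > 0, so the root lies in [-1.5, -1]
g(-1.25) = 0.328125 > 0, so the root lies in [-1.25, -1]
g(-1.125) = -0.9199 < 0, so the root lies in [-1.25, -1.125]

[-1.25, -1.125]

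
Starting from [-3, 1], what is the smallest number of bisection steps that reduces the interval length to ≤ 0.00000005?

27

Width after n steps is 4/2^n. Need 2^n ≥ 4/0.00000005 = 80000000.
2^26 = 67108864 < 80000000 ≤ 2^27 = 134217728, so n = 27.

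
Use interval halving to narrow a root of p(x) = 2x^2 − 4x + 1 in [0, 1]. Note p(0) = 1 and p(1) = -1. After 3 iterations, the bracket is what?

[0.25, 0.375]

midpoint 0.5: p = -0.5 < 0 → [0, 0.5]
midpoint 0.25: p = 0.125 > 0 → [0.25, 0.5]
midpoint 0.375: p = -0.21875 < 0 → [0.25, 0.375]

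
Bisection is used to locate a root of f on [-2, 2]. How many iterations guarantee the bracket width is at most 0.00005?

17

Width after n steps is 4/2^n. Need 2^n ≥ 4/0.00005 = 80000.
2^16 = 65536 < 80000 ≤ 2^17 = 131072, so n = 17.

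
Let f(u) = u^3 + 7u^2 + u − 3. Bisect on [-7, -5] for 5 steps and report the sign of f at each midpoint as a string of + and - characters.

+++--

m = -6, f(m) = 27 (+); new bracket [-7, -6]
m = -6.5, f(m) = 11.625 (+); new bracket [-7, -6.5]
m = -6.75, f(m) = 1.640625 (+); new bracket [-7, -6.75]
m = -6.875, f(m) = -3.9668 (−); new bracket [-6.875, -6.75]
m = -6.8125, f(m) = -1.1106 (−); new bracket [-6.8125, -6.75]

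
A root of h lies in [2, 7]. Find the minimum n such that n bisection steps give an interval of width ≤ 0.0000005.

24

Width after n steps is 5/2^n. Need 2^n ≥ 5/0.0000005 = 10000000.
2^23 = 8388608 < 10000000 ≤ 2^24 = 16777216, so n = 24.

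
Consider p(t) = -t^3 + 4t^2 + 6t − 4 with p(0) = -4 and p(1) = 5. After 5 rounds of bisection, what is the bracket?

m = 0.5, p(m) = -0.125 (−); new bracket [0.5, 1]
m = 0.75, p(m) = 2.328125 (+); new bracket [0.5, 0.75]
m = 0.625, p(m) = 1.068359 (+); new bracket [0.5, 0.625]
m = 0.5625, p(m) = 0.4626 (+); new bracket [0.5, 0.5625]
m = 0.53125, p(m) = 0.1665 (+); new bracket [0.5, 0.53125]

[0.5, 0.53125]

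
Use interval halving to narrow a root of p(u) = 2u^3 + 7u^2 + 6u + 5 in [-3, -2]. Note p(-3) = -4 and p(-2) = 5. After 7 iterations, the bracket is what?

[-2.7421875, -2.734375]

u = -2.5 gives p = 2.5, positive; keep [-3, -2.5]
u = -2.75 gives p = -0.15625, negative; keep [-2.75, -2.5]
u = -2.625 gives p = 1.308594, positive; keep [-2.75, -2.625]
u = -2.6875 gives p = 0.6118, positive; keep [-2.75, -2.6875]
u = -2.71875 gives p = 0.2369, positive; keep [-2.75, -2.71875]
u = -2.734375 gives p = 0.0426, positive; keep [-2.75, -2.734375]
u = -2.7421875 gives p = -0.0562, negative; keep [-2.7421875, -2.734375]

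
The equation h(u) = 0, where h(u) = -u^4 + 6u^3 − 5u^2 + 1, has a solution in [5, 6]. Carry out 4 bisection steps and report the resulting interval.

[5, 5.0625]

u = 5.5 gives h = -67.0625, negative; keep [5, 5.5]
u = 5.25 gives h = -28.285156, negative; keep [5, 5.25]
u = 5.125 gives h = -12.543213, negative; keep [5, 5.125]
u = 5.0625 gives h = -5.5073, negative; keep [5, 5.0625]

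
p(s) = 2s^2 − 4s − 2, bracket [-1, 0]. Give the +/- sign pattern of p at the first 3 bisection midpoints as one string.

+--

s = -0.5 gives p = 0.5, positive; keep [-0.5, 0]
s = -0.25 gives p = -0.875, negative; keep [-0.5, -0.25]
s = -0.375 gives p = -0.21875, negative; keep [-0.5, -0.375]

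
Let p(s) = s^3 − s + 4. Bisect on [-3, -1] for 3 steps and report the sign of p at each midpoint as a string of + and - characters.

m = -2, p(m) = -2 (−); new bracket [-2, -1]
m = -1.5, p(m) = 2.125 (+); new bracket [-2, -1.5]
m = -1.75, p(m) = 0.390625 (+); new bracket [-2, -1.75]

-++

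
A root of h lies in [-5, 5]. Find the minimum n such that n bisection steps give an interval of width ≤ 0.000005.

21

Width after n steps is 10/2^n. Need 2^n ≥ 10/0.000005 = 2000000.
2^20 = 1048576 < 2000000 ≤ 2^21 = 2097152, so n = 21.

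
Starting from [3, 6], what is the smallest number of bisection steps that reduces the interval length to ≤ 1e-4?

Width after n steps is 3/2^n. Need 2^n ≥ 3/1e-4 = 30000.
2^14 = 16384 < 30000 ≤ 2^15 = 32768, so n = 15.

15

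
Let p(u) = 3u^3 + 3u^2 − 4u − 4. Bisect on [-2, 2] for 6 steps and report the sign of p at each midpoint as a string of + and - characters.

--++-+

midpoint 0: p = -4 < 0 → [0, 2]
midpoint 1: p = -2 < 0 → [1, 2]
midpoint 1.5: p = 6.875 > 0 → [1, 1.5]
midpoint 1.25: p = 1.5469 > 0 → [1, 1.25]
midpoint 1.125: p = -0.4316 < 0 → [1.125, 1.25]
midpoint 1.1875: p = 0.5042 > 0 → [1.125, 1.1875]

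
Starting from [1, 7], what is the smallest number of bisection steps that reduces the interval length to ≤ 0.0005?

Width after n steps is 6/2^n. Need 2^n ≥ 6/0.0005 = 12000.
2^13 = 8192 < 12000 ≤ 2^14 = 16384, so n = 14.

14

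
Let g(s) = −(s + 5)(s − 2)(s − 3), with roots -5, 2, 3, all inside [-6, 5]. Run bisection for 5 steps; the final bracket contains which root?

g(-0.5) = -39.375 < 0, so the root lies in [-6, -0.5]
g(-3.25) = -57.421875 < 0, so the root lies in [-6, -3.25]
g(-4.625) = -18.943359 < 0, so the root lies in [-6, -4.625]
g(-5.3125) = 18.9954 > 0, so the root lies in [-5.3125, -4.625]
g(-4.96875) = -1.7354 < 0, so the root lies in [-5.3125, -4.96875]

-5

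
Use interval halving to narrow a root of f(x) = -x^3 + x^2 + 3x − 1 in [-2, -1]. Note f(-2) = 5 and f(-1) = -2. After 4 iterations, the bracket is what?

[-1.5, -1.4375]

x = -1.5 gives f = 0.125, positive; keep [-1.5, -1]
x = -1.25 gives f = -1.234375, negative; keep [-1.5, -1.25]
x = -1.375 gives f = -0.634766, negative; keep [-1.5, -1.375]
x = -1.4375 gives f = -0.2756, negative; keep [-1.5, -1.4375]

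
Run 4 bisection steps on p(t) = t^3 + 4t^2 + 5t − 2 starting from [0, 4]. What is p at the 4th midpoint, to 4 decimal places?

-0.4844

midpoint 2: p = 32 > 0 → [0, 2]
midpoint 1: p = 8 > 0 → [0, 1]
midpoint 0.5: p = 1.625 > 0 → [0, 0.5]
midpoint 0.25: p = -0.4844 < 0 → [0.25, 0.5]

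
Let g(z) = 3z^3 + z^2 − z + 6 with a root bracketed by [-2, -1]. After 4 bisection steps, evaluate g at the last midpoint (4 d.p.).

0.5925

midpoint -1.5: g = -0.375 < 0 → [-1.5, -1]
midpoint -1.25: g = 2.953125 > 0 → [-1.5, -1.25]
midpoint -1.375: g = 1.466797 > 0 → [-1.5, -1.375]
midpoint -1.4375: g = 0.5925 > 0 → [-1.5, -1.4375]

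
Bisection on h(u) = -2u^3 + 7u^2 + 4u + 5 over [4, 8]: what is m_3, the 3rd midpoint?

4.5

m = 6, h(m) = -151 (−); new bracket [4, 6]
m = 5, h(m) = -50 (−); new bracket [4, 5]
m = 4.5, h(m) = -17.5 (−); new bracket [4, 4.5]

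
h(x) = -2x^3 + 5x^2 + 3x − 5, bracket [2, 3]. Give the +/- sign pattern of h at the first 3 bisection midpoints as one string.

x = 2.5 gives h = 2.5, positive; keep [2.5, 3]
x = 2.75 gives h = -0.53125, negative; keep [2.5, 2.75]
x = 2.625 gives h = 1.152344, positive; keep [2.625, 2.75]

+-+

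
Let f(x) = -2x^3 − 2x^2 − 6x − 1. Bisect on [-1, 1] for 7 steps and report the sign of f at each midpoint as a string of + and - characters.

f(0) = -1 < 0, so the root lies in [-1, 0]
f(-0.5) = 1.75 > 0, so the root lies in [-0.5, 0]
f(-0.25) = 0.40625 > 0, so the root lies in [-0.25, 0]
f(-0.125) = -0.2773 < 0, so the root lies in [-0.25, -0.125]
f(-0.1875) = 0.0679 > 0, so the root lies in [-0.1875, -0.125]
f(-0.15625) = -0.1037 < 0, so the root lies in [-0.1875, -0.15625]
f(-0.171875) = -0.0177 < 0, so the root lies in [-0.1875, -0.171875]

-++-+--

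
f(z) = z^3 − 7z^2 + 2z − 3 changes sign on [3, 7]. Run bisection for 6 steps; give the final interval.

midpoint 5: f = -43 < 0 → [5, 7]
midpoint 6: f = -27 < 0 → [6, 7]
midpoint 6.5: f = -11.125 < 0 → [6.5, 7]
midpoint 6.75: f = -0.8906 < 0 → [6.75, 7]
midpoint 6.875: f = 4.8418 > 0 → [6.75, 6.875]
midpoint 6.8125: f = 1.9231 > 0 → [6.75, 6.8125]

[6.75, 6.8125]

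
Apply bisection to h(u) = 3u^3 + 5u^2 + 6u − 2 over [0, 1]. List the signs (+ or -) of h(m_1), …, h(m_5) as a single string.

u = 0.5 gives h = 2.625, positive; keep [0, 0.5]
u = 0.25 gives h = -0.140625, negative; keep [0.25, 0.5]
u = 0.375 gives h = 1.111328, positive; keep [0.25, 0.375]
u = 0.3125 gives h = 0.4548, positive; keep [0.25, 0.3125]
u = 0.28125 gives h = 0.1497, positive; keep [0.25, 0.28125]

+-+++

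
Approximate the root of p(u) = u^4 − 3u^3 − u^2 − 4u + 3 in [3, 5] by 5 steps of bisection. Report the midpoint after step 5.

midpoint 4: p = 35 > 0 → [3, 4]
midpoint 3.5: p = -1.8125 < 0 → [3.5, 4]
midpoint 3.75: p = 13.488281 > 0 → [3.5, 3.75]
midpoint 3.625: p = 5.1311 > 0 → [3.5, 3.625]
midpoint 3.5625: p = 1.491 > 0 → [3.5, 3.5625]

3.5625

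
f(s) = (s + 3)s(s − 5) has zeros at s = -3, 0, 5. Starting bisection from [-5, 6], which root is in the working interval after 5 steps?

5

m = 0.5, f(m) = -7.875 (−); new bracket [0.5, 6]
m = 3.25, f(m) = -35.546875 (−); new bracket [3.25, 6]
m = 4.625, f(m) = -13.224609 (−); new bracket [4.625, 6]
m = 5.3125, f(m) = 13.8 (+); new bracket [4.625, 5.3125]
m = 4.96875, f(m) = -1.2373 (−); new bracket [4.96875, 5.3125]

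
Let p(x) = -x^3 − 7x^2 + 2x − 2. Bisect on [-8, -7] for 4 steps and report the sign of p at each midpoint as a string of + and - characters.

x = -7.5 gives p = 11.125, positive; keep [-7.5, -7]
x = -7.25 gives p = -3.359375, negative; keep [-7.5, -7.25]
x = -7.375 gives p = 3.646484, positive; keep [-7.375, -7.25]
x = -7.3125 gives p = 0.0852, positive; keep [-7.3125, -7.25]

+-++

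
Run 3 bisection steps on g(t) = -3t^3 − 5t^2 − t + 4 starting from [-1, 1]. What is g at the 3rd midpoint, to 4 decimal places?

g(0) = 4 > 0, so the root lies in [0, 1]
g(0.5) = 1.875 > 0, so the root lies in [0.5, 1]
g(0.75) = -0.828125 < 0, so the root lies in [0.5, 0.75]

-0.8281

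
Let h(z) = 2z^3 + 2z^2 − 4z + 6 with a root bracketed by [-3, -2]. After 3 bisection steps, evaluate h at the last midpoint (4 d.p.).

-0.0117

h(-2.5) = -2.75 < 0, so the root lies in [-2.5, -2]
h(-2.25) = 2.34375 > 0, so the root lies in [-2.5, -2.25]
h(-2.375) = -0.011719 < 0, so the root lies in [-2.375, -2.25]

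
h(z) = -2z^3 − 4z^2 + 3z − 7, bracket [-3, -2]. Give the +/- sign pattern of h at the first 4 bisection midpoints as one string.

h(-2.5) = -8.25 < 0, so the root lies in [-3, -2.5]
h(-2.75) = -3.90625 < 0, so the root lies in [-3, -2.75]
h(-2.875) = -1.160156 < 0, so the root lies in [-3, -2.875]
h(-2.9375) = 0.3667 > 0, so the root lies in [-2.9375, -2.875]

---+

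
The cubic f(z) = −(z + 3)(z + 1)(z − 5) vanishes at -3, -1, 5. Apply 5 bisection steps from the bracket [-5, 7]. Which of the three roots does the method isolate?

5

midpoint 1: f = 32 > 0 → [1, 7]
midpoint 4: f = 35 > 0 → [4, 7]
midpoint 5.5: f = -27.625 < 0 → [4, 5.5]
midpoint 4.75: f = 11.1406 > 0 → [4.75, 5.5]
midpoint 5.125: f = -6.2207 < 0 → [4.75, 5.125]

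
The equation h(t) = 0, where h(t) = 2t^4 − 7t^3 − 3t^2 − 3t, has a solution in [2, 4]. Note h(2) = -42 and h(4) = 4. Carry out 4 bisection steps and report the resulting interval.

m = 3, h(m) = -63 (−); new bracket [3, 4]
m = 3.5, h(m) = -47.25 (−); new bracket [3.5, 4]
m = 3.75, h(m) = -27.070312 (−); new bracket [3.75, 4]
m = 3.875, h(m) = -13.0327 (−); new bracket [3.875, 4]

[3.875, 4]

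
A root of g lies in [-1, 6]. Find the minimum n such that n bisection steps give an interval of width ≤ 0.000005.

21

Width after n steps is 7/2^n. Need 2^n ≥ 7/0.000005 = 1400000.
2^20 = 1048576 < 1400000 ≤ 2^21 = 2097152, so n = 21.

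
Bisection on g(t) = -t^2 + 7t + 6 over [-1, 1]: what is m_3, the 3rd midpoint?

-0.75

m = 0, g(m) = 6 (+); new bracket [-1, 0]
m = -0.5, g(m) = 2.25 (+); new bracket [-1, -0.5]
m = -0.75, g(m) = 0.1875 (+); new bracket [-1, -0.75]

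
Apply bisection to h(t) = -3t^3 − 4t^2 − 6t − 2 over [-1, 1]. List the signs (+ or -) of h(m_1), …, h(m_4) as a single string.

midpoint 0: h = -2 < 0 → [-1, 0]
midpoint -0.5: h = 0.375 > 0 → [-0.5, 0]
midpoint -0.25: h = -0.703125 < 0 → [-0.5, -0.25]
midpoint -0.375: h = -0.1543 < 0 → [-0.5, -0.375]

-+--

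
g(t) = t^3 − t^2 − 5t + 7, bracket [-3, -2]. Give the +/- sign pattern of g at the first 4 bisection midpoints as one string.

t = -2.5 gives g = -2.375, negative; keep [-2.5, -2]
t = -2.25 gives g = 1.796875, positive; keep [-2.5, -2.25]
t = -2.375 gives g = -0.162109, negative; keep [-2.375, -2.25]
t = -2.3125 gives g = 0.8484, positive; keep [-2.375, -2.3125]

-+-+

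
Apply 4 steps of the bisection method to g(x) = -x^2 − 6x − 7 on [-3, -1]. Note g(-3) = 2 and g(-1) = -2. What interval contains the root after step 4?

x = -2 gives g = 1, positive; keep [-2, -1]
x = -1.5 gives g = -0.25, negative; keep [-2, -1.5]
x = -1.75 gives g = 0.4375, positive; keep [-1.75, -1.5]
x = -1.625 gives g = 0.1094, positive; keep [-1.625, -1.5]

[-1.625, -1.5]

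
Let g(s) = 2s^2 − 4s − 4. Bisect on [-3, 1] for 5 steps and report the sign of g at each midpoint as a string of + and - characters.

+--+-

s = -1 gives g = 2, positive; keep [-1, 1]
s = 0 gives g = -4, negative; keep [-1, 0]
s = -0.5 gives g = -1.5, negative; keep [-1, -0.5]
s = -0.75 gives g = 0.125, positive; keep [-0.75, -0.5]
s = -0.625 gives g = -0.7188, negative; keep [-0.75, -0.625]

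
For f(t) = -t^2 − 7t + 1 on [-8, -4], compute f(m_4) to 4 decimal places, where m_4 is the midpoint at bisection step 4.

-0.8125

f(-6) = 7 > 0, so the root lies in [-8, -6]
f(-7) = 1 > 0, so the root lies in [-8, -7]
f(-7.5) = -2.75 < 0, so the root lies in [-7.5, -7]
f(-7.25) = -0.8125 < 0, so the root lies in [-7.25, -7]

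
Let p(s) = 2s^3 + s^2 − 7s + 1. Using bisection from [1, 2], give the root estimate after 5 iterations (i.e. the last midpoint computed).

1.53125

s = 1.5 gives p = -0.5, negative; keep [1.5, 2]
s = 1.75 gives p = 2.53125, positive; keep [1.5, 1.75]
s = 1.625 gives p = 0.847656, positive; keep [1.5, 1.625]
s = 1.5625 gives p = 0.1333, positive; keep [1.5, 1.5625]
s = 1.53125 gives p = -0.1933, negative; keep [1.53125, 1.5625]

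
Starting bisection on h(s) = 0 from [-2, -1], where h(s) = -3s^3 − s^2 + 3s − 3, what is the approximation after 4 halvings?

h(-1.5) = 0.375 > 0, so the root lies in [-1.5, -1]
h(-1.25) = -2.453125 < 0, so the root lies in [-1.5, -1.25]
h(-1.375) = -1.216797 < 0, so the root lies in [-1.5, -1.375]
h(-1.4375) = -0.4675 < 0, so the root lies in [-1.5, -1.4375]

-1.4375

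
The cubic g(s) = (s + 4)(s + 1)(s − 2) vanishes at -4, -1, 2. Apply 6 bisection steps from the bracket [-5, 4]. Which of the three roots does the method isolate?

2

m = -0.5, g(m) = -4.375 (−); new bracket [-0.5, 4]
m = 1.75, g(m) = -3.953125 (−); new bracket [1.75, 4]
m = 2.875, g(m) = 23.310547 (+); new bracket [1.75, 2.875]
m = 2.3125, g(m) = 6.5344 (+); new bracket [1.75, 2.3125]
m = 2.03125, g(m) = 0.5713 (+); new bracket [1.75, 2.03125]
m = 1.890625, g(m) = -1.8624 (−); new bracket [1.890625, 2.03125]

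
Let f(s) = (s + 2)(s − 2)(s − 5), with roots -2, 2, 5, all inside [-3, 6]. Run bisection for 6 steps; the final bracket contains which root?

midpoint 1.5: f = 6.125 > 0 → [-3, 1.5]
midpoint -0.75: f = 19.765625 > 0 → [-3, -0.75]
midpoint -1.875: f = 3.330078 > 0 → [-3, -1.875]
midpoint -2.4375: f = -14.4392 < 0 → [-2.4375, -1.875]
midpoint -2.15625: f = -4.6474 < 0 → [-2.15625, -1.875]
midpoint -2.015625: f = -0.4402 < 0 → [-2.015625, -1.875]

-2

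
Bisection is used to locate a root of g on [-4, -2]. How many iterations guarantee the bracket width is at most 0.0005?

12

Width after n steps is 2/2^n. Need 2^n ≥ 2/0.0005 = 4000.
2^11 = 2048 < 4000 ≤ 2^12 = 4096, so n = 12.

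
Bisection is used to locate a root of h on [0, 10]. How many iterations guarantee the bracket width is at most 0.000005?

Width after n steps is 10/2^n. Need 2^n ≥ 10/0.000005 = 2000000.
2^20 = 1048576 < 2000000 ≤ 2^21 = 2097152, so n = 21.

21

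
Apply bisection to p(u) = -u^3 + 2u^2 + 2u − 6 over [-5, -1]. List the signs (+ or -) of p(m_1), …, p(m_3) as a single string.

++-

p(-3) = 33 > 0, so the root lies in [-3, -1]
p(-2) = 6 > 0, so the root lies in [-2, -1]
p(-1.5) = -1.125 < 0, so the root lies in [-2, -1.5]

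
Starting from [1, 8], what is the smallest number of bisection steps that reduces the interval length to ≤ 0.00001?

Width after n steps is 7/2^n. Need 2^n ≥ 7/0.00001 = 700000.
2^19 = 524288 < 700000 ≤ 2^20 = 1048576, so n = 20.

20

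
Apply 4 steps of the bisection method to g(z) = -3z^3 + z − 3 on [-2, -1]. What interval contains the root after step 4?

[-1.125, -1.0625]

m = -1.5, g(m) = 5.625 (+); new bracket [-1.5, -1]
m = -1.25, g(m) = 1.609375 (+); new bracket [-1.25, -1]
m = -1.125, g(m) = 0.146484 (+); new bracket [-1.125, -1]
m = -1.0625, g(m) = -0.4641 (−); new bracket [-1.125, -1.0625]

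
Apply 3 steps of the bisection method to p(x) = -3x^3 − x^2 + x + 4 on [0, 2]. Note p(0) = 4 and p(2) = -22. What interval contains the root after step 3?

m = 1, p(m) = 1 (+); new bracket [1, 2]
m = 1.5, p(m) = -6.875 (−); new bracket [1, 1.5]
m = 1.25, p(m) = -2.171875 (−); new bracket [1, 1.25]

[1, 1.25]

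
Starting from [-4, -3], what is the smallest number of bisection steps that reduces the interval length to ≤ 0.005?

8

Width after n steps is 1/2^n. Need 2^n ≥ 1/0.005 = 200.
2^7 = 128 < 200 ≤ 2^8 = 256, so n = 8.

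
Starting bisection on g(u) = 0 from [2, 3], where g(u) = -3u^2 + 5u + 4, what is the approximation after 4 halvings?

m = 2.5, g(m) = -2.25 (−); new bracket [2, 2.5]
m = 2.25, g(m) = 0.0625 (+); new bracket [2.25, 2.5]
m = 2.375, g(m) = -1.046875 (−); new bracket [2.25, 2.375]
m = 2.3125, g(m) = -0.4805 (−); new bracket [2.25, 2.3125]

2.3125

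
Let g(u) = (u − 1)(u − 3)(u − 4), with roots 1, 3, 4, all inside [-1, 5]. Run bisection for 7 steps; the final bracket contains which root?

g(2) = 2 > 0, so the root lies in [-1, 2]
g(0.5) = -4.375 < 0, so the root lies in [0.5, 2]
g(1.25) = 1.203125 > 0, so the root lies in [0.5, 1.25]
g(0.875) = -0.8301 < 0, so the root lies in [0.875, 1.25]
g(1.0625) = 0.3557 > 0, so the root lies in [0.875, 1.0625]
g(0.96875) = -0.1924 < 0, so the root lies in [0.96875, 1.0625]
g(1.015625) = 0.0925 > 0, so the root lies in [0.96875, 1.015625]

1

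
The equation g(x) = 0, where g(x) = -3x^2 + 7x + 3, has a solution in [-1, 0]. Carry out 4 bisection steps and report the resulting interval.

[-0.375, -0.3125]

midpoint -0.5: g = -1.25 < 0 → [-0.5, 0]
midpoint -0.25: g = 1.0625 > 0 → [-0.5, -0.25]
midpoint -0.375: g = -0.046875 < 0 → [-0.375, -0.25]
midpoint -0.3125: g = 0.5195 > 0 → [-0.375, -0.3125]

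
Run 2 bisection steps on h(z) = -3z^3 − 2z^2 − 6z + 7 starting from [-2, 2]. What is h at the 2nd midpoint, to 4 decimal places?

-4.0000

h(0) = 7 > 0, so the root lies in [0, 2]
h(1) = -4 < 0, so the root lies in [0, 1]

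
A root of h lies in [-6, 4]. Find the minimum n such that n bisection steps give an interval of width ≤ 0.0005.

15

Width after n steps is 10/2^n. Need 2^n ≥ 10/0.0005 = 20000.
2^14 = 16384 < 20000 ≤ 2^15 = 32768, so n = 15.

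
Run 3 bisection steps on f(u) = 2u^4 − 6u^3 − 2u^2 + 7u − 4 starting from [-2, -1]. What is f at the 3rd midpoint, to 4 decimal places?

u = -1.5 gives f = 11.375, positive; keep [-1.5, -1]
u = -1.25 gives f = 0.726562, positive; keep [-1.25, -1]
u = -1.125 gives f = -2.659668, negative; keep [-1.25, -1.125]

-2.6597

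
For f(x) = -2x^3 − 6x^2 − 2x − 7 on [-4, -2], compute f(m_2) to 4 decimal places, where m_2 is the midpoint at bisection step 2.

12.2500

f(-3) = -1 < 0, so the root lies in [-4, -3]
f(-3.5) = 12.25 > 0, so the root lies in [-3.5, -3]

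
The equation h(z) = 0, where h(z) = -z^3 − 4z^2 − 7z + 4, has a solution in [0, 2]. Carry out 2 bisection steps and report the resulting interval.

[0, 0.5]

midpoint 1: h = -8 < 0 → [0, 1]
midpoint 0.5: h = -0.625 < 0 → [0, 0.5]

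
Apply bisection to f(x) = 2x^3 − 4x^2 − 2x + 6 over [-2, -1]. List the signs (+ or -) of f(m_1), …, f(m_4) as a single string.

x = -1.5 gives f = -6.75, negative; keep [-1.5, -1]
x = -1.25 gives f = -1.65625, negative; keep [-1.25, -1]
x = -1.125 gives f = 0.339844, positive; keep [-1.25, -1.125]
x = -1.1875 gives f = -0.6147, negative; keep [-1.1875, -1.125]

--+-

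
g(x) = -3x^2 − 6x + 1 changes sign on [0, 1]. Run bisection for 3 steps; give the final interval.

g(0.5) = -2.75 < 0, so the root lies in [0, 0.5]
g(0.25) = -0.6875 < 0, so the root lies in [0, 0.25]
g(0.125) = 0.203125 > 0, so the root lies in [0.125, 0.25]

[0.125, 0.25]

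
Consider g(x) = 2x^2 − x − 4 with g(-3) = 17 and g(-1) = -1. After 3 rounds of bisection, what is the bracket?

[-1.25, -1]

g(-2) = 6 > 0, so the root lies in [-2, -1]
g(-1.5) = 2 > 0, so the root lies in [-1.5, -1]
g(-1.25) = 0.375 > 0, so the root lies in [-1.25, -1]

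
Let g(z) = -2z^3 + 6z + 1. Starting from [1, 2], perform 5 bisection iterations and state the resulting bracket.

z = 1.5 gives g = 3.25, positive; keep [1.5, 2]
z = 1.75 gives g = 0.78125, positive; keep [1.75, 2]
z = 1.875 gives g = -0.933594, negative; keep [1.75, 1.875]
z = 1.8125 gives g = -0.0337, negative; keep [1.75, 1.8125]
z = 1.78125 gives g = 0.3842, positive; keep [1.78125, 1.8125]

[1.78125, 1.8125]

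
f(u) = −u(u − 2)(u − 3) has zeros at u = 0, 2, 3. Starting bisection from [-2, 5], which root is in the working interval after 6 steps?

u = 1.5 gives f = -1.125, negative; keep [-2, 1.5]
u = -0.25 gives f = 1.828125, positive; keep [-0.25, 1.5]
u = 0.625 gives f = -2.041016, negative; keep [-0.25, 0.625]
u = 0.1875 gives f = -0.9558, negative; keep [-0.25, 0.1875]
u = -0.03125 gives f = 0.1924, positive; keep [-0.03125, 0.1875]
u = 0.078125 gives f = -0.4387, negative; keep [-0.03125, 0.078125]

0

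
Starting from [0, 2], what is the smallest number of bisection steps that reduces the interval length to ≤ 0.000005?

19

Width after n steps is 2/2^n. Need 2^n ≥ 2/0.000005 = 400000.
2^18 = 262144 < 400000 ≤ 2^19 = 524288, so n = 19.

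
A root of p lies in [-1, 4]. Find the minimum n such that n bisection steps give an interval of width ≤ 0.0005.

Width after n steps is 5/2^n. Need 2^n ≥ 5/0.0005 = 10000.
2^13 = 8192 < 10000 ≤ 2^14 = 16384, so n = 14.

14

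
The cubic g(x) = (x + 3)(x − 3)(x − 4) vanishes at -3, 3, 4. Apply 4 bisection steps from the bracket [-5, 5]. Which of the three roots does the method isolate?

-3

x = 0 gives g = 36, positive; keep [-5, 0]
x = -2.5 gives g = 17.875, positive; keep [-5, -2.5]
x = -3.75 gives g = -39.234375, negative; keep [-3.75, -2.5]
x = -3.125 gives g = -5.4551, negative; keep [-3.125, -2.5]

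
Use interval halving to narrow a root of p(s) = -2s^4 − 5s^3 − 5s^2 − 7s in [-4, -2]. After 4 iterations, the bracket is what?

[-2.125, -2]

midpoint -3: p = -51 < 0 → [-3, -2]
midpoint -2.5: p = -13.75 < 0 → [-2.5, -2]
midpoint -2.25: p = -3.867188 < 0 → [-2.25, -2]
midpoint -2.125: p = -0.5063 < 0 → [-2.125, -2]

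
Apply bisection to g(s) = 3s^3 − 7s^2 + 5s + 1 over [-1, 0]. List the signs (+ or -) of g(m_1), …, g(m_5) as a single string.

--+-+

midpoint -0.5: g = -3.625 < 0 → [-0.5, 0]
midpoint -0.25: g = -0.734375 < 0 → [-0.25, 0]
midpoint -0.125: g = 0.259766 > 0 → [-0.25, -0.125]
midpoint -0.1875: g = -0.2034 < 0 → [-0.1875, -0.125]
midpoint -0.15625: g = 0.0364 > 0 → [-0.1875, -0.15625]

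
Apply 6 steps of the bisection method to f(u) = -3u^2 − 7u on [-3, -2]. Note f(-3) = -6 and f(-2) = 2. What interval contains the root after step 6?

[-2.34375, -2.328125]

u = -2.5 gives f = -1.25, negative; keep [-2.5, -2]
u = -2.25 gives f = 0.5625, positive; keep [-2.5, -2.25]
u = -2.375 gives f = -0.296875, negative; keep [-2.375, -2.25]
u = -2.3125 gives f = 0.1445, positive; keep [-2.375, -2.3125]
u = -2.34375 gives f = -0.0732, negative; keep [-2.34375, -2.3125]
u = -2.328125 gives f = 0.0364, positive; keep [-2.34375, -2.328125]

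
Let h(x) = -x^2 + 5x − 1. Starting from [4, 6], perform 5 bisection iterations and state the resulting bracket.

m = 5, h(m) = -1 (−); new bracket [4, 5]
m = 4.5, h(m) = 1.25 (+); new bracket [4.5, 5]
m = 4.75, h(m) = 0.1875 (+); new bracket [4.75, 5]
m = 4.875, h(m) = -0.3906 (−); new bracket [4.75, 4.875]
m = 4.8125, h(m) = -0.0977 (−); new bracket [4.75, 4.8125]

[4.75, 4.8125]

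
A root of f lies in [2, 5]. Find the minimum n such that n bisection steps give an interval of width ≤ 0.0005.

13

Width after n steps is 3/2^n. Need 2^n ≥ 3/0.0005 = 6000.
2^12 = 4096 < 6000 ≤ 2^13 = 8192, so n = 13.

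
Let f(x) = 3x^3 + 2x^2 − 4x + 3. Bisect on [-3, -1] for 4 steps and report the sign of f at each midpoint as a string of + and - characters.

x = -2 gives f = -5, negative; keep [-2, -1]
x = -1.5 gives f = 3.375, positive; keep [-2, -1.5]
x = -1.75 gives f = 0.046875, positive; keep [-2, -1.75]
x = -1.875 gives f = -2.2441, negative; keep [-1.875, -1.75]

-++-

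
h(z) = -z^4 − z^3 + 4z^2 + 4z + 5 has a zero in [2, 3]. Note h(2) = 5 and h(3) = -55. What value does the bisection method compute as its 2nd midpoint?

2.25

z = 2.5 gives h = -14.6875, negative; keep [2, 2.5]
z = 2.25 gives h = -2.769531, negative; keep [2, 2.25]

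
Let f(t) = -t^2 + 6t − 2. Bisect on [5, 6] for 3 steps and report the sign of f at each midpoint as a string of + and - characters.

+-+

t = 5.5 gives f = 0.75, positive; keep [5.5, 6]
t = 5.75 gives f = -0.5625, negative; keep [5.5, 5.75]
t = 5.625 gives f = 0.109375, positive; keep [5.625, 5.75]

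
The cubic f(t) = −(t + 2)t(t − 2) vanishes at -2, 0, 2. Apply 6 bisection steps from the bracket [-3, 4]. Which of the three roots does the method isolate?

2

f(0.5) = 1.875 > 0, so the root lies in [0.5, 4]
f(2.25) = -2.390625 < 0, so the root lies in [0.5, 2.25]
f(1.375) = 2.900391 > 0, so the root lies in [1.375, 2.25]
f(1.8125) = 1.2957 > 0, so the root lies in [1.8125, 2.25]
f(2.03125) = -0.2559 < 0, so the root lies in [1.8125, 2.03125]
f(1.921875) = 0.5889 > 0, so the root lies in [1.921875, 2.03125]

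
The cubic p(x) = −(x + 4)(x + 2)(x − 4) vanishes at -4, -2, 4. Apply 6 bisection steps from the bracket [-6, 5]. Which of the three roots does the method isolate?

p(-0.5) = 23.625 > 0, so the root lies in [-0.5, 5]
p(2.25) = 46.484375 > 0, so the root lies in [2.25, 5]
p(3.625) = 16.083984 > 0, so the root lies in [3.625, 5]
p(4.3125) = -16.3977 < 0, so the root lies in [3.625, 4.3125]
p(3.96875) = 1.4864 > 0, so the root lies in [3.96875, 4.3125]
p(4.140625) = -7.0296 < 0, so the root lies in [3.96875, 4.140625]

4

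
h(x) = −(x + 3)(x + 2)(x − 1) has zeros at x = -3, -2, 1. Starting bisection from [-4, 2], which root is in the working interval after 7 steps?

1

midpoint -1: h = 4 > 0 → [-1, 2]
midpoint 0.5: h = 4.375 > 0 → [0.5, 2]
midpoint 1.25: h = -3.453125 < 0 → [0.5, 1.25]
midpoint 0.875: h = 1.3926 > 0 → [0.875, 1.25]
midpoint 1.0625: h = -0.7776 < 0 → [0.875, 1.0625]
midpoint 0.96875: h = 0.3682 > 0 → [0.96875, 1.0625]
midpoint 1.015625: h = -0.1892 < 0 → [0.96875, 1.015625]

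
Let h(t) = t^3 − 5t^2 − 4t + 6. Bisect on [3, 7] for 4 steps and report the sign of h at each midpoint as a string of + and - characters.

-+-+

t = 5 gives h = -14, negative; keep [5, 7]
t = 6 gives h = 18, positive; keep [5, 6]
t = 5.5 gives h = -0.875, negative; keep [5.5, 6]
t = 5.75 gives h = 7.7969, positive; keep [5.5, 5.75]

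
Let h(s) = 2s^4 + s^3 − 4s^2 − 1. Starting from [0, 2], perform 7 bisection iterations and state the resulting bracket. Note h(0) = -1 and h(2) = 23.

[1.28125, 1.296875]

m = 1, h(m) = -2 (−); new bracket [1, 2]
m = 1.5, h(m) = 3.5 (+); new bracket [1, 1.5]
m = 1.25, h(m) = -0.414062 (−); new bracket [1.25, 1.5]
m = 1.375, h(m) = 1.186 (+); new bracket [1.25, 1.375]
m = 1.3125, h(m) = 0.3055 (+); new bracket [1.25, 1.3125]
m = 1.28125, h(m) = -0.0734 (−); new bracket [1.28125, 1.3125]
m = 1.296875, h(m) = 0.1111 (+); new bracket [1.28125, 1.296875]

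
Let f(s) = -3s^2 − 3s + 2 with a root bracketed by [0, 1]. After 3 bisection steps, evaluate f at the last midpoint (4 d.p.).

s = 0.5 gives f = -0.25, negative; keep [0, 0.5]
s = 0.25 gives f = 1.0625, positive; keep [0.25, 0.5]
s = 0.375 gives f = 0.453125, positive; keep [0.375, 0.5]

0.4531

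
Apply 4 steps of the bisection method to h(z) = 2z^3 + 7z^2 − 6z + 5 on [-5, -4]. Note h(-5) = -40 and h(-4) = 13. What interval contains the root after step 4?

z = -4.5 gives h = -8.5, negative; keep [-4.5, -4]
z = -4.25 gives h = 3.40625, positive; keep [-4.5, -4.25]
z = -4.375 gives h = -2.246094, negative; keep [-4.375, -4.25]
z = -4.3125 gives h = 0.6538, positive; keep [-4.375, -4.3125]

[-4.375, -4.3125]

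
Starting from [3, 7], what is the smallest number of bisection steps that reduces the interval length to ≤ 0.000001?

22

Width after n steps is 4/2^n. Need 2^n ≥ 4/0.000001 = 4000000.
2^21 = 2097152 < 4000000 ≤ 2^22 = 4194304, so n = 22.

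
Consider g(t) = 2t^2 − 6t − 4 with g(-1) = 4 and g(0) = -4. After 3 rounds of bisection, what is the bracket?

midpoint -0.5: g = -0.5 < 0 → [-1, -0.5]
midpoint -0.75: g = 1.625 > 0 → [-0.75, -0.5]
midpoint -0.625: g = 0.53125 > 0 → [-0.625, -0.5]

[-0.625, -0.5]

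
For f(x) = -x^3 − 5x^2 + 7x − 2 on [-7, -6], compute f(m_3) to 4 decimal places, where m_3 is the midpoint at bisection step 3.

midpoint -6.5: f = 15.875 > 0 → [-6.5, -6]
midpoint -6.25: f = 3.078125 > 0 → [-6.25, -6]
midpoint -6.125: f = -2.669922 < 0 → [-6.25, -6.125]

-2.6699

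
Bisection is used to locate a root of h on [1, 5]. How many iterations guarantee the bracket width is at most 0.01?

9

Width after n steps is 4/2^n. Need 2^n ≥ 4/0.01 = 400.
2^8 = 256 < 400 ≤ 2^9 = 512, so n = 9.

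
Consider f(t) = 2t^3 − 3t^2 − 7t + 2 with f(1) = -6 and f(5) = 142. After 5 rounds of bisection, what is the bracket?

midpoint 3: f = 8 > 0 → [1, 3]
midpoint 2: f = -8 < 0 → [2, 3]
midpoint 2.5: f = -3 < 0 → [2.5, 3]
midpoint 2.75: f = 1.6562 > 0 → [2.5, 2.75]
midpoint 2.625: f = -0.8711 < 0 → [2.625, 2.75]

[2.625, 2.75]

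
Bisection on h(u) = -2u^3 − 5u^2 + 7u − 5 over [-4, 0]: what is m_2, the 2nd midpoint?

-3

h(-2) = -23 < 0, so the root lies in [-4, -2]
h(-3) = -17 < 0, so the root lies in [-4, -3]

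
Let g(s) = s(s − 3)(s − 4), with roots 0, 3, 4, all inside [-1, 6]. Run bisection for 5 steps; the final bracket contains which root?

midpoint 2.5: g = 1.875 > 0 → [-1, 2.5]
midpoint 0.75: g = 5.484375 > 0 → [-1, 0.75]
midpoint -0.125: g = -1.611328 < 0 → [-0.125, 0.75]
midpoint 0.3125: g = 3.0969 > 0 → [-0.125, 0.3125]
midpoint 0.09375: g = 1.0643 > 0 → [-0.125, 0.09375]

0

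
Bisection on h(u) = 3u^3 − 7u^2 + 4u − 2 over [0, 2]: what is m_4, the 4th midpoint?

midpoint 1: h = -2 < 0 → [1, 2]
midpoint 1.5: h = -1.625 < 0 → [1.5, 2]
midpoint 1.75: h = -0.359375 < 0 → [1.75, 2]
midpoint 1.875: h = 0.666 > 0 → [1.75, 1.875]

1.875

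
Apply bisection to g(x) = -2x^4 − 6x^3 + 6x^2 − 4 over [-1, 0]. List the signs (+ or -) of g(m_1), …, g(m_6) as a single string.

-+-+-+

m = -0.5, g(m) = -1.875 (−); new bracket [-1, -0.5]
m = -0.75, g(m) = 1.273438 (+); new bracket [-0.75, -0.5]
m = -0.625, g(m) = -0.496582 (−); new bracket [-0.75, -0.625]
m = -0.6875, g(m) = 0.3388 (+); new bracket [-0.6875, -0.625]
m = -0.65625, g(m) = -0.0912 (−); new bracket [-0.6875, -0.65625]
m = -0.671875, g(m) = 0.1207 (+); new bracket [-0.671875, -0.65625]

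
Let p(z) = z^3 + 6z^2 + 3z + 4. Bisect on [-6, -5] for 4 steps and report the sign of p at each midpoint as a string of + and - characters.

+--+

p(-5.5) = 2.625 > 0, so the root lies in [-6, -5.5]
p(-5.75) = -4.984375 < 0, so the root lies in [-5.75, -5.5]
p(-5.625) = -1.009766 < 0, so the root lies in [-5.625, -5.5]
p(-5.5625) = 0.8494 > 0, so the root lies in [-5.625, -5.5625]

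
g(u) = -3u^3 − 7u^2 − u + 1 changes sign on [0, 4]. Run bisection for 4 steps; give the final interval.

g(2) = -53 < 0, so the root lies in [0, 2]
g(1) = -10 < 0, so the root lies in [0, 1]
g(0.5) = -1.625 < 0, so the root lies in [0, 0.5]
g(0.25) = 0.2656 > 0, so the root lies in [0.25, 0.5]

[0.25, 0.5]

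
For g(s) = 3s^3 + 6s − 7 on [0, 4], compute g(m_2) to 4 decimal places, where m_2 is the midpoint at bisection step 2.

2.0000

g(2) = 29 > 0, so the root lies in [0, 2]
g(1) = 2 > 0, so the root lies in [0, 1]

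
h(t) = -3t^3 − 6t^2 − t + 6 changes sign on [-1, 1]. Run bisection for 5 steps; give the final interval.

t = 0 gives h = 6, positive; keep [0, 1]
t = 0.5 gives h = 3.625, positive; keep [0.5, 1]
t = 0.75 gives h = 0.609375, positive; keep [0.75, 1]
t = 0.875 gives h = -1.4785, negative; keep [0.75, 0.875]
t = 0.8125 gives h = -0.3826, negative; keep [0.75, 0.8125]

[0.75, 0.8125]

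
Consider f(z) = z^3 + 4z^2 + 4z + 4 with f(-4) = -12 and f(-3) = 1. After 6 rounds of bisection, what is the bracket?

z = -3.5 gives f = -3.875, negative; keep [-3.5, -3]
z = -3.25 gives f = -1.078125, negative; keep [-3.25, -3]
z = -3.125 gives f = 0.044922, positive; keep [-3.25, -3.125]
z = -3.1875 gives f = -0.4949, negative; keep [-3.1875, -3.125]
z = -3.15625 gives f = -0.2196, negative; keep [-3.15625, -3.125]
z = -3.140625 gives f = -0.086, negative; keep [-3.140625, -3.125]

[-3.140625, -3.125]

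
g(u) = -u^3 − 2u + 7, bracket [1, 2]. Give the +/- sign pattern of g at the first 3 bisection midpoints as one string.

+--

midpoint 1.5: g = 0.625 > 0 → [1.5, 2]
midpoint 1.75: g = -1.859375 < 0 → [1.5, 1.75]
midpoint 1.625: g = -0.541016 < 0 → [1.5, 1.625]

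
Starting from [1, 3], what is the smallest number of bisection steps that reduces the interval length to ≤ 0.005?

Width after n steps is 2/2^n. Need 2^n ≥ 2/0.005 = 400.
2^8 = 256 < 400 ≤ 2^9 = 512, so n = 9.

9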